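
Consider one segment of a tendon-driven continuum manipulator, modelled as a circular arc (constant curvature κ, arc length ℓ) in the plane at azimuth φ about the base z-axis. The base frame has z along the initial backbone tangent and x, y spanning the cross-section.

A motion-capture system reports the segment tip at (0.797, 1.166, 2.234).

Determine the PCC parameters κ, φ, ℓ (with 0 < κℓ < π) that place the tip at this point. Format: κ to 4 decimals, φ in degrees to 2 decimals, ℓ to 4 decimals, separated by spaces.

ρ = √(x²+y²) = √(0.797² + 1.166²) = 1.41236
φ = atan2(y, x) mod 360° = atan2(1.166, 0.797) = 55.6461°
|p|² = ρ² + z² = 1.41236² + 2.234² = 6.98552
κ = 2ρ / |p|² = 2×1.41236 / 6.98552 = 0.40437
θ = 2·atan2(ρ, z) = 2·atan2(1.41236, 2.234) = 1.12754 rad
ℓ = θ/κ = 1.12754/0.40437 = 2.78839

0.4044 55.65 2.7884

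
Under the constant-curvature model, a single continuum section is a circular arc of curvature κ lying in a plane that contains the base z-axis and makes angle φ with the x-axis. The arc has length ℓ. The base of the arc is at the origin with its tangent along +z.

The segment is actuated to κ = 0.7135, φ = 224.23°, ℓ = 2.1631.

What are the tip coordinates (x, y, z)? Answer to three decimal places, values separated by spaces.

-0.977 -0.951 1.401

θ = κ·ℓ = 0.7135 × 2.1631 = 1.54337 rad
ρ = (1 − cos θ)/κ = (1 − 0.02742)/0.7135 = 1.36311
z = sin θ / κ = 0.99962/0.7135 = 1.40101
x = ρ cos φ = 1.36311 × cos(224.23°) = -0.97673
y = ρ sin φ = 1.36311 × sin(224.23°) = -0.95082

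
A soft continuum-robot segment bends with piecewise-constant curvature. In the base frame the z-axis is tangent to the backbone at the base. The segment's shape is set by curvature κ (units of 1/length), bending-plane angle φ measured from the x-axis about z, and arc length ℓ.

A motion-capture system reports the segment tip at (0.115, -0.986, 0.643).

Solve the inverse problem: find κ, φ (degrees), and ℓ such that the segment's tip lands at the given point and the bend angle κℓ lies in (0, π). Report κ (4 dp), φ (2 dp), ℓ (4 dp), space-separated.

ρ = √(x²+y²) = √(0.115² + -0.986²) = 0.99268
φ = atan2(y, x) mod 360° = atan2(-0.986, 0.115) = 276.6525°
|p|² = ρ² + z² = 0.99268² + 0.643² = 1.39887
κ = 2ρ / |p|² = 2×0.99268 / 1.39887 = 1.41927
θ = 2·atan2(ρ, z) = 2·atan2(0.99268, 0.643) = 1.99202 rad
ℓ = θ/κ = 1.99202/1.41927 = 1.40356

1.4193 276.65 1.4036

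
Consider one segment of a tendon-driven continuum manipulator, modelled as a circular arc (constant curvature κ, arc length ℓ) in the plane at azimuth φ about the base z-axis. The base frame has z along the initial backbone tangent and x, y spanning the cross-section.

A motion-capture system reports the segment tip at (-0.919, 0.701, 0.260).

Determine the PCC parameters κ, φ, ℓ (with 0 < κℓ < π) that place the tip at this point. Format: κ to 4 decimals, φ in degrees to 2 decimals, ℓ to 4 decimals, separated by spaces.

ρ = √(x²+y²) = √(-0.919² + 0.701²) = 1.15584
φ = atan2(y, x) mod 360° = atan2(0.701, -0.919) = 142.6641°
|p|² = ρ² + z² = 1.15584² + 0.260² = 1.40356
κ = 2ρ / |p|² = 2×1.15584 / 1.40356 = 1.64701
θ = 2·atan2(ρ, z) = 2·atan2(1.15584, 0.260) = 2.69907 rad
ℓ = θ/κ = 2.69907/1.64701 = 1.63877

1.6470 142.66 1.6388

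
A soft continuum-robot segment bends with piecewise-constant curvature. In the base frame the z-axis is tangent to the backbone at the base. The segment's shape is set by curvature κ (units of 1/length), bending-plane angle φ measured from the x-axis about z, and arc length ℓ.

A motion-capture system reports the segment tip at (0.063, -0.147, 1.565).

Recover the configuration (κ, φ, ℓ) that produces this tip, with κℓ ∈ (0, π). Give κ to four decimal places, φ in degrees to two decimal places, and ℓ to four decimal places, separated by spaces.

ρ = √(x²+y²) = √(0.063² + -0.147²) = 0.15993
φ = atan2(y, x) mod 360° = atan2(-0.147, 0.063) = 293.1986°
|p|² = ρ² + z² = 0.15993² + 1.565² = 2.47480
κ = 2ρ / |p|² = 2×0.15993 / 2.47480 = 0.12925
θ = 2·atan2(ρ, z) = 2·atan2(0.15993, 1.565) = 0.20368 rad
ℓ = θ/κ = 0.20368/0.12925 = 1.57587

0.1292 293.20 1.5759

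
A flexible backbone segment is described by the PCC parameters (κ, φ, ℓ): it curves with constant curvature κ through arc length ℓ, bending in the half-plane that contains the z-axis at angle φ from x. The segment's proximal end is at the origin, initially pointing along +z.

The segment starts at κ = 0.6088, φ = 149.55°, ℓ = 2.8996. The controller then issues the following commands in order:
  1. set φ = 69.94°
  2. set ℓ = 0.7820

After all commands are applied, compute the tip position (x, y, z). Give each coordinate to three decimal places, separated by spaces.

0.063 0.172 0.753

initial: κ=0.6088, φ=149.55°, ℓ=2.8996
cmd 1: set φ=69.94° → (κ,φ,ℓ)=(0.6088,69.94°,2.8996) → tip=(0.6723,1.8411,1.6116)
cmd 2: set ℓ=0.7820 → (κ,φ,ℓ)=(0.6088,69.94°,0.7820) → tip=(0.0627,0.1716,0.7528)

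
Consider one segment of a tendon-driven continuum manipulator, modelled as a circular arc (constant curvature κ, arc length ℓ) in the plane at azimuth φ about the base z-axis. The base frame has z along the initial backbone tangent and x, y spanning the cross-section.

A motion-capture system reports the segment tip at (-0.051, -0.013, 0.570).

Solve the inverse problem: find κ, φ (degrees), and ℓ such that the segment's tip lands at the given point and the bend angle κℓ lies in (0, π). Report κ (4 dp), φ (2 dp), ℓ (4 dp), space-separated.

ρ = √(x²+y²) = √(-0.051² + -0.013²) = 0.05263
φ = atan2(y, x) mod 360° = atan2(-0.013, -0.051) = 194.3003°
|p|² = ρ² + z² = 0.05263² + 0.570² = 0.32767
κ = 2ρ / |p|² = 2×0.05263 / 0.32767 = 0.32124
θ = 2·atan2(ρ, z) = 2·atan2(0.05263, 0.570) = 0.18415 rad
ℓ = θ/κ = 0.18415/0.32124 = 0.57323

0.3212 194.30 0.5732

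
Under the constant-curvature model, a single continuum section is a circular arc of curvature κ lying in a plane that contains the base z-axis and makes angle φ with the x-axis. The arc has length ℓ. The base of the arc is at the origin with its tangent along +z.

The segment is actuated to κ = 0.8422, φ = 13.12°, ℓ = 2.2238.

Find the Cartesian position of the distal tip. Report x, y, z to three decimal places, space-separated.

θ = κ·ℓ = 0.8422 × 2.2238 = 1.87288 rad
ρ = (1 − cos θ)/κ = (1 − -0.29751)/0.8422 = 1.54062
z = sin θ / κ = 0.95472/0.8422 = 1.13360
x = ρ cos φ = 1.54062 × cos(13.12°) = 1.50041
y = ρ sin φ = 1.54062 × sin(13.12°) = 0.34971

1.500 0.350 1.134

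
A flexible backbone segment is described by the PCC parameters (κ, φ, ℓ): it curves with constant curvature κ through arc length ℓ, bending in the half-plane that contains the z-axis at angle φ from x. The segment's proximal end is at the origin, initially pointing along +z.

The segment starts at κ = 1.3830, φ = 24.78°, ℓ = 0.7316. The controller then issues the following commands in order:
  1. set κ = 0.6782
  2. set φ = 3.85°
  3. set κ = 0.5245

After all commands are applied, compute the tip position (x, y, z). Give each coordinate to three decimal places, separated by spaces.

0.138 0.009 0.714

initial: κ=1.3830, φ=24.78°, ℓ=0.7316
cmd 1: set κ=0.6782 → (κ,φ,ℓ)=(0.6782,24.78°,0.7316) → tip=(0.1614,0.0745,0.7019)
cmd 2: set φ=3.85° → (κ,φ,ℓ)=(0.6782,3.85°,0.7316) → tip=(0.1774,0.0119,0.7019)
cmd 3: set κ=0.5245 → (κ,φ,ℓ)=(0.5245,3.85°,0.7316) → tip=(0.1383,0.0093,0.7138)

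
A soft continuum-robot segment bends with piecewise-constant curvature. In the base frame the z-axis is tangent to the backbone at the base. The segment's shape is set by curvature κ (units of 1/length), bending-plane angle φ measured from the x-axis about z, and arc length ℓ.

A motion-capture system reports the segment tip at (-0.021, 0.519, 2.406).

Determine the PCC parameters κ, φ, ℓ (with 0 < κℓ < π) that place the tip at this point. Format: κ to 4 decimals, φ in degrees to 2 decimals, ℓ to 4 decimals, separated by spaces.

ρ = √(x²+y²) = √(-0.021² + 0.519²) = 0.51942
φ = atan2(y, x) mod 360° = atan2(0.519, -0.021) = 92.3171°
|p|² = ρ² + z² = 0.51942² + 2.406² = 6.05864
κ = 2ρ / |p|² = 2×0.51942 / 6.05864 = 0.17147
θ = 2·atan2(ρ, z) = 2·atan2(0.51942, 2.406) = 0.42525 rad
ℓ = θ/κ = 0.42525/0.17147 = 2.48007

0.1715 92.32 2.4801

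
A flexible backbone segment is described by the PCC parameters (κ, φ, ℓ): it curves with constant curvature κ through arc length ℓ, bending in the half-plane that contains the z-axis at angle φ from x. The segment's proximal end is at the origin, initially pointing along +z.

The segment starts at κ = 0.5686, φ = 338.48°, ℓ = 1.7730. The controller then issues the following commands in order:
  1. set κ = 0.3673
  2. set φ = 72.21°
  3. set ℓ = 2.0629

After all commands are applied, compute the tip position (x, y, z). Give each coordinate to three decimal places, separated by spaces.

0.228 0.709 1.871

initial: κ=0.5686, φ=338.48°, ℓ=1.7730
cmd 1: set κ=0.3673 → (κ,φ,ℓ)=(0.3673,338.48°,1.7730) → tip=(0.5184,-0.2044,1.6503)
cmd 2: set φ=72.21° → (κ,φ,ℓ)=(0.3673,72.21°,1.7730) → tip=(0.1702,0.5305,1.6503)
cmd 3: set ℓ=2.0629 → (κ,φ,ℓ)=(0.3673,72.21°,2.0629) → tip=(0.2276,0.7092,1.8711)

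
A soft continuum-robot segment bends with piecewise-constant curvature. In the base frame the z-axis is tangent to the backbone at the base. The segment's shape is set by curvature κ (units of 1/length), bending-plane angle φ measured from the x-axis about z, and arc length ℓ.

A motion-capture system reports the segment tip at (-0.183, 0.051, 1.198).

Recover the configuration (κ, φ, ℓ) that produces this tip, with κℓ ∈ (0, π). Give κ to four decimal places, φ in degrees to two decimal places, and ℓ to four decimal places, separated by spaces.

ρ = √(x²+y²) = √(-0.183² + 0.051²) = 0.18997
φ = atan2(y, x) mod 360° = atan2(0.051, -0.183) = 164.4275°
|p|² = ρ² + z² = 0.18997² + 1.198² = 1.47129
κ = 2ρ / |p|² = 2×0.18997 / 1.47129 = 0.25824
θ = 2·atan2(ρ, z) = 2·atan2(0.18997, 1.198) = 0.31453 rad
ℓ = θ/κ = 0.31453/0.25824 = 1.21798

0.2582 164.43 1.2180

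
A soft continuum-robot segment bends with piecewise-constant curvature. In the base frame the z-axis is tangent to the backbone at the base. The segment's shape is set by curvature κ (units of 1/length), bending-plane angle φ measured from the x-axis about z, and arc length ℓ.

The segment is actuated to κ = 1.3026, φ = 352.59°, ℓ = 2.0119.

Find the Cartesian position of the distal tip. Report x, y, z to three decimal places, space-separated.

1.422 -0.185 0.382

θ = κ·ℓ = 1.3026 × 2.0119 = 2.62070 rad
ρ = (1 − cos θ)/κ = (1 − -0.86738)/1.3026 = 1.43358
z = sin θ / κ = 0.49765/1.3026 = 0.38205
x = ρ cos φ = 1.43358 × cos(352.59°) = 1.42160
y = ρ sin φ = 1.43358 × sin(352.59°) = -0.18489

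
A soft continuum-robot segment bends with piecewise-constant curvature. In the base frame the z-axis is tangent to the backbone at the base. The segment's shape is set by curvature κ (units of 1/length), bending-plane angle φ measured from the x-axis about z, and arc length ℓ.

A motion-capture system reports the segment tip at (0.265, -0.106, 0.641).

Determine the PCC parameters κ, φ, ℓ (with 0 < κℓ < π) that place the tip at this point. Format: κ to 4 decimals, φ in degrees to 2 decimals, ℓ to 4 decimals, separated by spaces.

ρ = √(x²+y²) = √(0.265² + -0.106²) = 0.28541
φ = atan2(y, x) mod 360° = atan2(-0.106, 0.265) = 338.1986°
|p|² = ρ² + z² = 0.28541² + 0.641² = 0.49234
κ = 2ρ / |p|² = 2×0.28541 / 0.49234 = 1.15941
θ = 2·atan2(ρ, z) = 2·atan2(0.28541, 0.641) = 0.83782 rad
ℓ = θ/κ = 0.83782/1.15941 = 0.72262

1.1594 338.20 0.7226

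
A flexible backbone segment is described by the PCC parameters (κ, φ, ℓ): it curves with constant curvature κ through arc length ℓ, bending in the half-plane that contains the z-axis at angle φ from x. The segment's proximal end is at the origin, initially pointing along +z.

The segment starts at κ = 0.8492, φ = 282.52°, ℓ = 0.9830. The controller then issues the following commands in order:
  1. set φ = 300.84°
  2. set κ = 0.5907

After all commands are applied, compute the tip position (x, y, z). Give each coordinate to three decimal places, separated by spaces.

0.142 -0.238 0.929

initial: κ=0.8492, φ=282.52°, ℓ=0.9830
cmd 1: set φ=300.84° → (κ,φ,ℓ)=(0.8492,300.84°,0.9830) → tip=(0.1984,-0.3323,0.8727)
cmd 2: set κ=0.5907 → (κ,φ,ℓ)=(0.5907,300.84°,0.9830) → tip=(0.1422,-0.2382,0.9287)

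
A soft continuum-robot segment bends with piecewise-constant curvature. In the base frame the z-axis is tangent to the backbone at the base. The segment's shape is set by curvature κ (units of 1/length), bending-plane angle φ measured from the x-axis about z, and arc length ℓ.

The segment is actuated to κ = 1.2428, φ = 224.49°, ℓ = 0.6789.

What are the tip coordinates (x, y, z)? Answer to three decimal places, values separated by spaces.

-0.192 -0.189 0.601

θ = κ·ℓ = 1.2428 × 0.6789 = 0.84374 rad
ρ = (1 − cos θ)/κ = (1 − 0.66468)/1.2428 = 0.26981
z = sin θ / κ = 0.74713/1.2428 = 0.60117
x = ρ cos φ = 0.26981 × cos(224.49°) = -0.19248
y = ρ sin φ = 0.26981 × sin(224.49°) = -0.18908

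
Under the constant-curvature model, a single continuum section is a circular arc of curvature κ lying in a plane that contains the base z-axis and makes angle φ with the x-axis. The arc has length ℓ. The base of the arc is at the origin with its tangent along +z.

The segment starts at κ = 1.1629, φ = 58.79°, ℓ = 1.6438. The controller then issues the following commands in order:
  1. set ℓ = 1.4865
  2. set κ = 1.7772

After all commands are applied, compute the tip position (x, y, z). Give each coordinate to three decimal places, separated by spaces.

initial: κ=1.1629, φ=58.79°, ℓ=1.6438
cmd 1: set ℓ=1.4865 → (κ,φ,ℓ)=(1.1629,58.79°,1.4865) → tip=(0.5156,0.8511,0.8492)
cmd 2: set κ=1.7772 → (κ,φ,ℓ)=(1.7772,58.79°,1.4865) → tip=(0.5475,0.9036,0.2697)

0.547 0.904 0.270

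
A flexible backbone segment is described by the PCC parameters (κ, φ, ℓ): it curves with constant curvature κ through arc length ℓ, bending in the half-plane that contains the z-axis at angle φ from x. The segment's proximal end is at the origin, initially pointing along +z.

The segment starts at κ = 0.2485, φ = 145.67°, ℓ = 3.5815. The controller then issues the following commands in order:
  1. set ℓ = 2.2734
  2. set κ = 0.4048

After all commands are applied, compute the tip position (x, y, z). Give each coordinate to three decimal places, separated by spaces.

-0.805 0.549 1.966

initial: κ=0.2485, φ=145.67°, ℓ=3.5815
cmd 1: set ℓ=2.2734 → (κ,φ,ℓ)=(0.2485,145.67°,2.2734) → tip=(-0.5163,0.3526,2.1544)
cmd 2: set κ=0.4048 → (κ,φ,ℓ)=(0.4048,145.67°,2.2734) → tip=(-0.8046,0.5495,1.9658)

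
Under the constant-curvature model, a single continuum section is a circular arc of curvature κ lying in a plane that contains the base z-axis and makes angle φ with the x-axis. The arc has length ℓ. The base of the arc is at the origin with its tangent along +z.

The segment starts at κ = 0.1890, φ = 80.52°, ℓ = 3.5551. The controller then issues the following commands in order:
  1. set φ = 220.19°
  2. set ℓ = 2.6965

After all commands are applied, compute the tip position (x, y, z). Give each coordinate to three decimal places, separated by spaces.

initial: κ=0.1890, φ=80.52°, ℓ=3.5551
cmd 1: set φ=220.19° → (κ,φ,ℓ)=(0.1890,220.19°,3.5551) → tip=(-0.8786,-0.7422,3.2936)
cmd 2: set ℓ=2.6965 → (κ,φ,ℓ)=(0.1890,220.19°,2.6965) → tip=(-0.5136,-0.4339,2.5813)

-0.514 -0.434 2.581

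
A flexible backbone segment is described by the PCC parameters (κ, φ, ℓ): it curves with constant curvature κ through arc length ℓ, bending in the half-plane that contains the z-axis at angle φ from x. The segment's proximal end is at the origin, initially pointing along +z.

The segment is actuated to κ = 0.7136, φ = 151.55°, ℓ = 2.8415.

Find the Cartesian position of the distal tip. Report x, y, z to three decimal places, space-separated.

θ = κ·ℓ = 0.7136 × 2.8415 = 2.02769 rad
ρ = (1 − cos θ)/κ = (1 − -0.44117)/0.7136 = 2.01957
z = sin θ / κ = 0.89743/0.7136 = 1.25760
x = ρ cos φ = 2.01957 × cos(151.55°) = -1.77567
y = ρ sin φ = 2.01957 × sin(151.55°) = 0.96211

-1.776 0.962 1.258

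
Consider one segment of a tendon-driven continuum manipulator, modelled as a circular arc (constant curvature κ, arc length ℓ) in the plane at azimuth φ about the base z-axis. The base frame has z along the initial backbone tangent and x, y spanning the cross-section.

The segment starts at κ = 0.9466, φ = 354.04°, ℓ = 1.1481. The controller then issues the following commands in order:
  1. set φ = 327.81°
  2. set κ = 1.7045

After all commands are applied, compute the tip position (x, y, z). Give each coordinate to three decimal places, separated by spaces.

0.683 -0.430 0.543

initial: κ=0.9466, φ=354.04°, ℓ=1.1481
cmd 1: set φ=327.81° → (κ,φ,ℓ)=(0.9466,327.81°,1.1481) → tip=(0.4780,-0.3009,0.9351)
cmd 2: set κ=1.7045 → (κ,φ,ℓ)=(1.7045,327.81°,1.1481) → tip=(0.6835,-0.4303,0.5435)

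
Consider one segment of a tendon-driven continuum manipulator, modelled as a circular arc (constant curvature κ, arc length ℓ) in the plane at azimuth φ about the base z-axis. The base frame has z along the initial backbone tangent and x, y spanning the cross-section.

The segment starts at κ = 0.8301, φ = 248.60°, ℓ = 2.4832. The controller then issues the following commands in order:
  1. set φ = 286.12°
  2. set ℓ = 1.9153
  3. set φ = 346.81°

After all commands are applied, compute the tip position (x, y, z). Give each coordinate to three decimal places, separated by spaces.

1.195 -0.280 1.204

initial: κ=0.8301, φ=248.60°, ℓ=2.4832
cmd 1: set φ=286.12° → (κ,φ,ℓ)=(0.8301,286.12°,2.4832) → tip=(0.4920,-1.7025,1.0626)
cmd 2: set ℓ=1.9153 → (κ,φ,ℓ)=(0.8301,286.12°,1.9153) → tip=(0.3409,-1.1794,1.2045)
cmd 3: set φ=346.81° → (κ,φ,ℓ)=(0.8301,346.81°,1.9153) → tip=(1.1953,-0.2801,1.2045)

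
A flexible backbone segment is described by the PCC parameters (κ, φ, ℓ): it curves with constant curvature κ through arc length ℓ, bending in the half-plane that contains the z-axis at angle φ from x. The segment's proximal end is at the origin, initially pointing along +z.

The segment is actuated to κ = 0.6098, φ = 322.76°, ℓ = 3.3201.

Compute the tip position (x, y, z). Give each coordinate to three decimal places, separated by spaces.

θ = κ·ℓ = 0.6098 × 3.3201 = 2.02460 rad
ρ = (1 − cos θ)/κ = (1 − -0.43838)/0.6098 = 2.35878
z = sin θ / κ = 0.89879/0.6098 = 1.47391
x = ρ cos φ = 2.35878 × cos(322.76°) = 1.87784
y = ρ sin φ = 2.35878 × sin(322.76°) = -1.42743

1.878 -1.427 1.474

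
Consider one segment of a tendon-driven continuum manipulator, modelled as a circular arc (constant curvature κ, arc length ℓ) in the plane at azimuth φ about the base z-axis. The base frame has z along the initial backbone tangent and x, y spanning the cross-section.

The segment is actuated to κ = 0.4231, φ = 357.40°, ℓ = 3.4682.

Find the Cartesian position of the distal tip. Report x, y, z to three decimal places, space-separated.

θ = κ·ℓ = 0.4231 × 3.4682 = 1.46740 rad
ρ = (1 − cos θ)/κ = (1 − 0.10322)/0.4231 = 2.11955
z = sin θ / κ = 0.99466/0.4231 = 2.35088
x = ρ cos φ = 2.11955 × cos(357.40°) = 2.11737
y = ρ sin φ = 2.11955 × sin(357.40°) = -0.09615

2.117 -0.096 2.351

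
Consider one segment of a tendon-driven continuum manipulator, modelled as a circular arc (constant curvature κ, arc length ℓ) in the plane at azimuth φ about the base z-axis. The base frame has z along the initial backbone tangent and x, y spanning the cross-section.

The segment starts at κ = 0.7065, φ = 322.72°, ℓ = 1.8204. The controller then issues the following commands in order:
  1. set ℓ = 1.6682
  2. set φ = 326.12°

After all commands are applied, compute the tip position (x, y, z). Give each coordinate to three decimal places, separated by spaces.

initial: κ=0.7065, φ=322.72°, ℓ=1.8204
cmd 1: set ℓ=1.6682 → (κ,φ,ℓ)=(0.7065,322.72°,1.6682) → tip=(0.6957,-0.5296,1.3079)
cmd 2: set φ=326.12° → (κ,φ,ℓ)=(0.7065,326.12°,1.6682) → tip=(0.7259,-0.4874,1.3079)

0.726 -0.487 1.308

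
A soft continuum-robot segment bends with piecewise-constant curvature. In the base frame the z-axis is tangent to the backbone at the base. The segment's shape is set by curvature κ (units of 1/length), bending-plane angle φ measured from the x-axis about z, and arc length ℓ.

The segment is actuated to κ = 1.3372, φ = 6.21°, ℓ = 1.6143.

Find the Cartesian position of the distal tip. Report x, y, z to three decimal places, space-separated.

θ = κ·ℓ = 1.3372 × 1.6143 = 2.15864 rad
ρ = (1 − cos θ)/κ = (1 − -0.55457)/1.3372 = 1.16256
z = sin θ / κ = 0.83214/1.3372 = 0.62230
x = ρ cos φ = 1.16256 × cos(6.21°) = 1.15573
y = ρ sin φ = 1.16256 × sin(6.21°) = 0.12576

1.156 0.126 0.622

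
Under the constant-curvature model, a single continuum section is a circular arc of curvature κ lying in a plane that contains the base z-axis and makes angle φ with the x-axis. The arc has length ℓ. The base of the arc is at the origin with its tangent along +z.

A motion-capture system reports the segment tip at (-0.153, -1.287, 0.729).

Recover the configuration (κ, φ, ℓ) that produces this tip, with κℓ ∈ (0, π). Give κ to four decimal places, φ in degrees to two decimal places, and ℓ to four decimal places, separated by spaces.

1.1723 263.22 1.8058

ρ = √(x²+y²) = √(-0.153² + -1.287²) = 1.29606
φ = atan2(y, x) mod 360° = atan2(-1.287, -0.153) = 263.2204°
|p|² = ρ² + z² = 1.29606² + 0.729² = 2.21122
κ = 2ρ / |p|² = 2×1.29606 / 2.21122 = 1.17226
θ = 2·atan2(ρ, z) = 2·atan2(1.29606, 0.729) = 2.11685 rad
ℓ = θ/κ = 2.11685/1.17226 = 1.80579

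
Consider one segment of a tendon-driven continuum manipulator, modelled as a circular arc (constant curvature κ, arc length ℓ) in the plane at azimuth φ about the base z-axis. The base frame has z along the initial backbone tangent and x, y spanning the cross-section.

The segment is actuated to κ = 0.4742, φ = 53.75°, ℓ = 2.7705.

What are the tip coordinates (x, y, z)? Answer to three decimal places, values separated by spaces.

θ = κ·ℓ = 0.4742 × 2.7705 = 1.31377 rad
ρ = (1 − cos θ)/κ = (1 − 0.25420)/0.4742 = 1.57274
z = sin θ / κ = 0.96715/0.4742 = 2.03954
x = ρ cos φ = 1.57274 × cos(53.75°) = 0.92998
y = ρ sin φ = 1.57274 × sin(53.75°) = 1.26833

0.930 1.268 2.040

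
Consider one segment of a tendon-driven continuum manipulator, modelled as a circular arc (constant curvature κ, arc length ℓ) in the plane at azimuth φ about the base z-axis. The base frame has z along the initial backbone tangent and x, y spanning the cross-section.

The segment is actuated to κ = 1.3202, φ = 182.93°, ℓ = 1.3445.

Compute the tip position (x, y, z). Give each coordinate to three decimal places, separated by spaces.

-0.910 -0.047 0.742

θ = κ·ℓ = 1.3202 × 1.3445 = 1.77501 rad
ρ = (1 − cos θ)/κ = (1 − -0.20280)/1.3202 = 0.91107
z = sin θ / κ = 0.97922/1.3202 = 0.74172
x = ρ cos φ = 0.91107 × cos(182.93°) = -0.90988
y = ρ sin φ = 0.91107 × sin(182.93°) = -0.04657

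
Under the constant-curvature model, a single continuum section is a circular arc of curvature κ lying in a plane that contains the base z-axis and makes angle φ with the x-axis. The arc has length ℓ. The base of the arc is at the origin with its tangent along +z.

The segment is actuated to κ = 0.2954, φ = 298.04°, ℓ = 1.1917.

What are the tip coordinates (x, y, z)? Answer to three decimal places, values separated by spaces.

θ = κ·ℓ = 0.2954 × 1.1917 = 0.35203 rad
ρ = (1 − cos θ)/κ = (1 − 0.93868)/0.2954 = 0.20760
z = sin θ / κ = 0.34480/0.2954 = 1.16724
x = ρ cos φ = 0.20760 × cos(298.04°) = 0.09759
y = ρ sin φ = 0.20760 × sin(298.04°) = -0.18323

0.098 -0.183 1.167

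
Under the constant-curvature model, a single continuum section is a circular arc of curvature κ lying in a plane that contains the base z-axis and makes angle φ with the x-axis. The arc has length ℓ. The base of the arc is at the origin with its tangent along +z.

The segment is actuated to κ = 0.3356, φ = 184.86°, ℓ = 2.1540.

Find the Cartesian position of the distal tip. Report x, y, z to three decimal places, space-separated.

θ = κ·ℓ = 0.3356 × 2.1540 = 0.72288 rad
ρ = (1 − cos θ)/κ = (1 − 0.74990)/0.3356 = 0.74523
z = sin θ / κ = 0.66155/0.3356 = 1.97124
x = ρ cos φ = 0.74523 × cos(184.86°) = -0.74255
y = ρ sin φ = 0.74523 × sin(184.86°) = -0.06314

-0.743 -0.063 1.971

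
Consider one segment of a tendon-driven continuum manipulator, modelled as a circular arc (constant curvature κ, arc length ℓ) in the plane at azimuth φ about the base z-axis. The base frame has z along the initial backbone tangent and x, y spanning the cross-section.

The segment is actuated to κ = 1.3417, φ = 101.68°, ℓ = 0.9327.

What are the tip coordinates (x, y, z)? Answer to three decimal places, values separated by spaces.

θ = κ·ℓ = 1.3417 × 0.9327 = 1.25140 rad
ρ = (1 − cos θ)/κ = (1 − 0.31399)/1.3417 = 0.51130
z = sin θ / κ = 0.94943/1.3417 = 0.70763
x = ρ cos φ = 0.51130 × cos(101.68°) = -0.10351
y = ρ sin φ = 0.51130 × sin(101.68°) = 0.50071

-0.104 0.501 0.708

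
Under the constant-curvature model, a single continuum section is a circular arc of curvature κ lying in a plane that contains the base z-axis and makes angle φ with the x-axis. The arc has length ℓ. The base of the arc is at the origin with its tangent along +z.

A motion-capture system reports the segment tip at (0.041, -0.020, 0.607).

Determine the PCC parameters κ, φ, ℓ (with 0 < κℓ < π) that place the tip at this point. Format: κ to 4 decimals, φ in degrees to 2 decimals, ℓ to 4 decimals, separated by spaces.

ρ = √(x²+y²) = √(0.041² + -0.020²) = 0.04562
φ = atan2(y, x) mod 360° = atan2(-0.020, 0.041) = 333.9967°
|p|² = ρ² + z² = 0.04562² + 0.607² = 0.37053
κ = 2ρ / |p|² = 2×0.04562 / 0.37053 = 0.24623
θ = 2·atan2(ρ, z) = 2·atan2(0.04562, 0.607) = 0.15002 rad
ℓ = θ/κ = 0.15002/0.24623 = 0.60928

0.2462 334.00 0.6093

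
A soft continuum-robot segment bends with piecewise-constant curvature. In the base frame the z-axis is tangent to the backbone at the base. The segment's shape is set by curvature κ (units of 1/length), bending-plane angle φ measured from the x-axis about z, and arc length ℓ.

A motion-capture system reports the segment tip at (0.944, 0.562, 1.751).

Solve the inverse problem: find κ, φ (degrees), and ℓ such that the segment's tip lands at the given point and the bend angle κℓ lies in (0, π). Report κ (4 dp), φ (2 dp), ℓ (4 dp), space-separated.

0.5142 30.77 2.1794

ρ = √(x²+y²) = √(0.944² + 0.562²) = 1.09863
φ = atan2(y, x) mod 360° = atan2(0.562, 0.944) = 30.7670°
|p|² = ρ² + z² = 1.09863² + 1.751² = 4.27298
κ = 2ρ / |p|² = 2×1.09863 / 4.27298 = 0.51422
θ = 2·atan2(ρ, z) = 2·atan2(1.09863, 1.751) = 1.12069 rad
ℓ = θ/κ = 1.12069/0.51422 = 2.17939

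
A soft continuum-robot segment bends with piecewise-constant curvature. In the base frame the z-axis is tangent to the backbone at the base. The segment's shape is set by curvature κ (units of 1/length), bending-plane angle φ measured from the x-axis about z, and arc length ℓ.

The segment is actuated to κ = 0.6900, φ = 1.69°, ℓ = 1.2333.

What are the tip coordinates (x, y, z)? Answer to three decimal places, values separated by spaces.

θ = κ·ℓ = 0.6900 × 1.2333 = 0.85098 rad
ρ = (1 − cos θ)/κ = (1 − 0.65925)/0.6900 = 0.49384
z = sin θ / κ = 0.75192/0.6900 = 1.08975
x = ρ cos φ = 0.49384 × cos(1.69°) = 0.49363
y = ρ sin φ = 0.49384 × sin(1.69°) = 0.01456

0.494 0.015 1.090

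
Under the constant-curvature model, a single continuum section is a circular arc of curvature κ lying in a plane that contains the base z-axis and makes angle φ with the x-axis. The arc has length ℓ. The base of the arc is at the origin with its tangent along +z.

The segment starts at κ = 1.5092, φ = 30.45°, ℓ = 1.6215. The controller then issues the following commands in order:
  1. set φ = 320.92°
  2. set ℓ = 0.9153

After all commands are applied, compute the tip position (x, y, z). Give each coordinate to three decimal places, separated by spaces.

initial: κ=1.5092, φ=30.45°, ℓ=1.6215
cmd 1: set φ=320.92° → (κ,φ,ℓ)=(1.5092,320.92°,1.6215) → tip=(0.9096,-0.7387,0.4240)
cmd 2: set ℓ=0.9153 → (κ,φ,ℓ)=(1.5092,320.92°,0.9153) → tip=(0.4175,-0.3391,0.6508)

0.418 -0.339 0.651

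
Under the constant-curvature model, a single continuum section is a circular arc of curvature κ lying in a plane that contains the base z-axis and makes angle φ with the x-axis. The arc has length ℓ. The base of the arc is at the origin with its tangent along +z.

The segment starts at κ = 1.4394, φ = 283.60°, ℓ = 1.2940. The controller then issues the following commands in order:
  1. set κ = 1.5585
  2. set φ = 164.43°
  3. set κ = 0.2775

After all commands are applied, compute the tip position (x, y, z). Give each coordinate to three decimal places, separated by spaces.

-0.221 0.062 1.266

initial: κ=1.4394, φ=283.60°, ℓ=1.2940
cmd 1: set κ=1.5585 → (κ,φ,ℓ)=(1.5585,283.60°,1.2940) → tip=(0.2159,-0.8926,0.5789)
cmd 2: set φ=164.43° → (κ,φ,ℓ)=(1.5585,164.43°,1.2940) → tip=(-0.8847,0.2465,0.5789)
cmd 3: set κ=0.2775 → (κ,φ,ℓ)=(0.2775,164.43°,1.2940) → tip=(-0.2214,0.0617,1.2664)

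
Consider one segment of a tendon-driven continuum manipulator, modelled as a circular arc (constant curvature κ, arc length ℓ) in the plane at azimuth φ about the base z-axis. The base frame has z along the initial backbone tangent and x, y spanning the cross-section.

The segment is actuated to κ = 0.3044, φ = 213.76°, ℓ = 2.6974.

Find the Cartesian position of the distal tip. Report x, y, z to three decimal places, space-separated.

-0.870 -0.582 2.404

θ = κ·ℓ = 0.3044 × 2.6974 = 0.82109 rad
ρ = (1 − cos θ)/κ = (1 − 0.68142)/0.3044 = 1.04657
z = sin θ / κ = 0.73189/0.3044 = 2.40436
x = ρ cos φ = 1.04657 × cos(213.76°) = -0.87009
y = ρ sin φ = 1.04657 × sin(213.76°) = -0.58159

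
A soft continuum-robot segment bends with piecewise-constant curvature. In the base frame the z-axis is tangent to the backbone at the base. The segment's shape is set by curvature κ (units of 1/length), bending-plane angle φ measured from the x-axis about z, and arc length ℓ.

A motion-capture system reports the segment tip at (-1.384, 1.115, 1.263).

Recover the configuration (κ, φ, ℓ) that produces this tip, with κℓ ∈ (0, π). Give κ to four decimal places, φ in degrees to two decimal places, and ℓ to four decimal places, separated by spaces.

0.7477 141.14 2.5490

ρ = √(x²+y²) = √(-1.384² + 1.115²) = 1.77727
φ = atan2(y, x) mod 360° = atan2(1.115, -1.384) = 141.1438°
|p|² = ρ² + z² = 1.77727² + 1.263² = 4.75385
κ = 2ρ / |p|² = 2×1.77727 / 4.75385 = 0.74772
θ = 2·atan2(ρ, z) = 2·atan2(1.77727, 1.263) = 1.90593 rad
ℓ = θ/κ = 1.90593/0.74772 = 2.54900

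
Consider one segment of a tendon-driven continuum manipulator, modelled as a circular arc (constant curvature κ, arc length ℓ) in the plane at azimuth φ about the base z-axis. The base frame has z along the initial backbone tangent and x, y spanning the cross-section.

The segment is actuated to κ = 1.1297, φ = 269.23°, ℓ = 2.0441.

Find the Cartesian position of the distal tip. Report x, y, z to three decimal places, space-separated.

θ = κ·ℓ = 1.1297 × 2.0441 = 2.30922 rad
ρ = (1 − cos θ)/κ = (1 − -0.67312)/1.1297 = 1.48103
z = sin θ / κ = 0.73953/1.1297 = 0.65463
x = ρ cos φ = 1.48103 × cos(269.23°) = -0.01990
y = ρ sin φ = 1.48103 × sin(269.23°) = -1.48090

-0.020 -1.481 0.655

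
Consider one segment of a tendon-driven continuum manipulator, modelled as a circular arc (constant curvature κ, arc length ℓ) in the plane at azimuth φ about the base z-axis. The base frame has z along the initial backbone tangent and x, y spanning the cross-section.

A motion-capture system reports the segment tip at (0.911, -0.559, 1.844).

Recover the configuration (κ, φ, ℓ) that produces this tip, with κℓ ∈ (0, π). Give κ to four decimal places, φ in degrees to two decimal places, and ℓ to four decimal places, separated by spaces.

0.4706 328.47 2.2326

ρ = √(x²+y²) = √(0.911² + -0.559²) = 1.06883
φ = atan2(y, x) mod 360° = atan2(-0.559, 0.911) = 328.4662°
|p|² = ρ² + z² = 1.06883² + 1.844² = 4.54274
κ = 2ρ / |p|² = 2×1.06883 / 4.54274 = 0.47057
θ = 2·atan2(ρ, z) = 2·atan2(1.06883, 1.844) = 1.05061 rad
ℓ = θ/κ = 1.05061/0.47057 = 2.23264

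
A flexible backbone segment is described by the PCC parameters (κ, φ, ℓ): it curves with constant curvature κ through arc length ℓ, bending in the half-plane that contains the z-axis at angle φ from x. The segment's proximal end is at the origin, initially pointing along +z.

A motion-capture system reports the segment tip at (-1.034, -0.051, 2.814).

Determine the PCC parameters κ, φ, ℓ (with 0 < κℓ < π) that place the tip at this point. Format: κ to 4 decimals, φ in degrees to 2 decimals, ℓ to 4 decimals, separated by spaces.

0.2303 182.82 3.0614

ρ = √(x²+y²) = √(-1.034² + -0.051²) = 1.03526
φ = atan2(y, x) mod 360° = atan2(-0.051, -1.034) = 182.8237°
|p|² = ρ² + z² = 1.03526² + 2.814² = 8.99035
κ = 2ρ / |p|² = 2×1.03526 / 8.99035 = 0.23030
θ = 2·atan2(ρ, z) = 2·atan2(1.03526, 2.814) = 0.70505 rad
ℓ = θ/κ = 0.70505/0.23030 = 3.06141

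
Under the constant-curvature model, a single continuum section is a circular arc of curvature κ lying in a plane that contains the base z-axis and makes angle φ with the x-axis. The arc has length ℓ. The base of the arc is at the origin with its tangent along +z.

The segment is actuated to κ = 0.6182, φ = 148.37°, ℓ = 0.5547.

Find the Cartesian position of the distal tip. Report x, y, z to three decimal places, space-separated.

θ = κ·ℓ = 0.6182 × 0.5547 = 0.34292 rad
ρ = (1 − cos θ)/κ = (1 − 0.94178)/0.6182 = 0.09418
z = sin θ / κ = 0.33623/0.6182 = 0.54389
x = ρ cos φ = 0.09418 × cos(148.37°) = -0.08019
y = ρ sin φ = 0.09418 × sin(148.37°) = 0.04939

-0.080 0.049 0.544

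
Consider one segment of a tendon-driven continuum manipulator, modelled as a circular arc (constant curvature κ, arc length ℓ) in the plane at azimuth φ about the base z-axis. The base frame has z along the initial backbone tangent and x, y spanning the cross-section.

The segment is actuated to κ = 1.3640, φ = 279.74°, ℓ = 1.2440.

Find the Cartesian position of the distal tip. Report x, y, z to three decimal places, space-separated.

θ = κ·ℓ = 1.3640 × 1.2440 = 1.69682 rad
ρ = (1 − cos θ)/κ = (1 − -0.12569)/1.3640 = 0.82528
z = sin θ / κ = 0.99207/1.3640 = 0.72732
x = ρ cos φ = 0.82528 × cos(279.74°) = 0.13962
y = ρ sin φ = 0.82528 × sin(279.74°) = -0.81339

0.140 -0.813 0.727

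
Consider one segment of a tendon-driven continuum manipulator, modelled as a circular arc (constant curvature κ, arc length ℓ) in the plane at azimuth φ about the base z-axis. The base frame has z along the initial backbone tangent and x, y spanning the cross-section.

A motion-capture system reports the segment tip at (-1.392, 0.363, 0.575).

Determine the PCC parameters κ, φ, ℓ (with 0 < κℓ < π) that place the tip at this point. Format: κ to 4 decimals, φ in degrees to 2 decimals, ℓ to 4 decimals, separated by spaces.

1.1988 165.38 1.9863

ρ = √(x²+y²) = √(-1.392² + 0.363²) = 1.43855
φ = atan2(y, x) mod 360° = atan2(0.363, -1.392) = 165.3842°
|p|² = ρ² + z² = 1.43855² + 0.575² = 2.40006
κ = 2ρ / |p|² = 2×1.43855 / 2.40006 = 1.19876
θ = 2·atan2(ρ, z) = 2·atan2(1.43855, 0.575) = 2.38108 rad
ℓ = θ/κ = 2.38108/1.19876 = 1.98628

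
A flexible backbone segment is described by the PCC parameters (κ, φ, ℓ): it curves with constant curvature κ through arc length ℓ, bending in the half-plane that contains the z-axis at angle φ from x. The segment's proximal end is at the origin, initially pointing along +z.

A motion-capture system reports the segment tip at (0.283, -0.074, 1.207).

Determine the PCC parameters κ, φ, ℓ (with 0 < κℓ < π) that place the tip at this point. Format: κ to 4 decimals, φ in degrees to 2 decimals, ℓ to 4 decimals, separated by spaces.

0.3793 345.35 1.2537

ρ = √(x²+y²) = √(0.283² + -0.074²) = 0.29251
φ = atan2(y, x) mod 360° = atan2(-0.074, 0.283) = 345.3462°
|p|² = ρ² + z² = 0.29251² + 1.207² = 1.54241
κ = 2ρ / |p|² = 2×0.29251 / 1.54241 = 0.37929
θ = 2·atan2(ρ, z) = 2·atan2(0.29251, 1.207) = 0.47553 rad
ℓ = θ/κ = 0.47553/0.37929 = 1.25372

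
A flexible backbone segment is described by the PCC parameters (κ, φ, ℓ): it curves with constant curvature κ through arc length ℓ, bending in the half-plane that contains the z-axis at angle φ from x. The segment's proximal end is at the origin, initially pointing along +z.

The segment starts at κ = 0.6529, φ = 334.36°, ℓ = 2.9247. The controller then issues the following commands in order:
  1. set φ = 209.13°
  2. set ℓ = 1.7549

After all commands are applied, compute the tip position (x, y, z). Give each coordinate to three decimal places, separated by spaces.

-0.786 -0.438 1.395

initial: κ=0.6529, φ=334.36°, ℓ=2.9247
cmd 1: set φ=209.13° → (κ,φ,ℓ)=(0.6529,209.13°,2.9247) → tip=(-1.7825,-0.9933,1.4446)
cmd 2: set ℓ=1.7549 → (κ,φ,ℓ)=(0.6529,209.13°,1.7549) → tip=(-0.7862,-0.4382,1.3954)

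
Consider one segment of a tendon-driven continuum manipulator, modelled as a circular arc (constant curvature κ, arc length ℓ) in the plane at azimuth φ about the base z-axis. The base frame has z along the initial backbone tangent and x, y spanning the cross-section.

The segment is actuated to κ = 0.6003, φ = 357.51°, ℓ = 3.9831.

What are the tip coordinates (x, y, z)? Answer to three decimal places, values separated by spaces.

2.881 -0.125 1.136

θ = κ·ℓ = 0.6003 × 3.9831 = 2.39105 rad
ρ = (1 − cos θ)/κ = (1 − -0.73132)/0.6003 = 2.88410
z = sin θ / κ = 0.68203/0.6003 = 1.13615
x = ρ cos φ = 2.88410 × cos(357.51°) = 2.88137
y = ρ sin φ = 2.88410 × sin(357.51°) = -0.12530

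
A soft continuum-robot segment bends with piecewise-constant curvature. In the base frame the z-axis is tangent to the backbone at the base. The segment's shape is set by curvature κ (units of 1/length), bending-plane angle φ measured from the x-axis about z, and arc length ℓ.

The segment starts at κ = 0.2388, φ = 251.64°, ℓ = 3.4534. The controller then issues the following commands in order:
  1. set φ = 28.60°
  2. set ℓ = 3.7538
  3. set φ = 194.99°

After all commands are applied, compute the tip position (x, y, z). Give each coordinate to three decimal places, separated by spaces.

-1.519 -0.407 3.271

initial: κ=0.2388, φ=251.64°, ℓ=3.4534
cmd 1: set φ=28.60° → (κ,φ,ℓ)=(0.2388,28.60°,3.4534) → tip=(1.1809,0.6439,3.0751)
cmd 2: set ℓ=3.7538 → (κ,φ,ℓ)=(0.2388,28.60°,3.7538) → tip=(1.3809,0.7529,3.2709)
cmd 3: set φ=194.99° → (κ,φ,ℓ)=(0.2388,194.99°,3.7538) → tip=(-1.5193,-0.4068,3.2709)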